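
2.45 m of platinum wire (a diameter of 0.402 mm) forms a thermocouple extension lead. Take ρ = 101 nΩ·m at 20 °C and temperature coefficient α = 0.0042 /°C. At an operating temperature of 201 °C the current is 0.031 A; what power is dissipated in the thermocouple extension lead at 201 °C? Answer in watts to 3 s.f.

0.00330 W

ρ = 101 nΩ·m = 1.01×10^-7 Ω·m
A = π(d/2)² = π(2.0100e-04 m)² = 1.269e-07 m²
R₍20₎ = ρL/A = (1.01×10^-7)(2.45)/(1.269e-07) = 1.95 Ω
R₍201₎ = R₍20₎(1 + αΔT) = 1.95 × (1 + 0.0042×181) = 3.432 Ω
P = I²R = (0.031)² × 3.432 = 0.00330 W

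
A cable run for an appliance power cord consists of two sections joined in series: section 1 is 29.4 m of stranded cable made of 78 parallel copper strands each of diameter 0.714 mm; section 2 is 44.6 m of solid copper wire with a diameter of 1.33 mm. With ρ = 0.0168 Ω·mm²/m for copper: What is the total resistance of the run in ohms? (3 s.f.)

0.555 Ω

ρ = 0.0168 Ω·mm²/m = 1.68×10^-8 Ω·m
Section 1: A_strand = π(3.5700e-04)² = 4.004e-07 m²; R₁ = ρL/(N·A_s) = (1.68×10^-8)(29.4)/(78×4.004e-07) = 0.01582 Ω
Section 2: A = π(d/2)² = π(6.6500e-04 m)² = 1.389e-06 m²
R₂ = (1.68×10^-8)(44.6)/(1.389e-06) = 0.5393 Ω
R = R₁ + R₂ = 0.555 Ω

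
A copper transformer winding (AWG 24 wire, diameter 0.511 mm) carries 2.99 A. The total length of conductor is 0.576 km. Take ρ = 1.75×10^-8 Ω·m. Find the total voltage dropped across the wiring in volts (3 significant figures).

A = π(0.511/2 mm)² = π(2.5550e-04 m)² = 2.051e-07 m²
R = ρL/A = (1.75×10^-8)(576)/(2.051e-07) = 49.15 Ω
V = IR = 2.99 × 49.15 = 147 V

147 V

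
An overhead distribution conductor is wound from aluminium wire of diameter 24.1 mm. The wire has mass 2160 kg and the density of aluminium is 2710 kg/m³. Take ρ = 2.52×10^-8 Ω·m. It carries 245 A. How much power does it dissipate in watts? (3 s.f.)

5790 W

A = π(d/2)² = π(1.2050e-02 m)² = 4.5617e-04 m²
L = m/(density·A) = 2160/(2710×4.5617e-04) = 1747 m
R = ρL/A = (2.52×10^-8)(1747)/(4.5617e-04) = 0.09652 Ω
P = I²R = (245)² × 0.09652 = 5790 W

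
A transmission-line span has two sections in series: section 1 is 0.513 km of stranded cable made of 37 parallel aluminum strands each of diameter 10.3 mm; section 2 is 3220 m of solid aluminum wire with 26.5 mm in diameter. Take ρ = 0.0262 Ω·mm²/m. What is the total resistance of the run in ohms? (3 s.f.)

0.157 Ω

ρ = 0.0262 Ω·mm²/m = 2.62×10^-8 Ω·m
Section 1: A_strand = π(5.1500e-03)² = 8.332e-05 m²; R₁ = ρL/(N·A_s) = (2.62×10^-8)(513)/(37×8.332e-05) = 0.00436 Ω
Section 2: A = π(d/2)² = π(1.3250e-02 m)² = 5.515e-04 m²
R₂ = (2.62×10^-8)(3220)/(5.515e-04) = 0.153 Ω
R = R₁ + R₂ = 0.157 Ω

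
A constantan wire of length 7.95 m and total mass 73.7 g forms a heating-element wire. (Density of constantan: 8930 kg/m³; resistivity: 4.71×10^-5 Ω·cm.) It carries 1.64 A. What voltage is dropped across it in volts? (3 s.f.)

5.92 V

ρ = 4.71×10^-5 Ω·cm = 4.71×10^-7 Ω·m
A = m/(density·L) = 0.0737/(8930×7.95) = 1.0381e-06 m²
R = ρL/A = (4.71×10^-7)(7.95)/(1.0381e-06) = 3.607 Ω
V = IR = 1.64 × 3.607 = 5.92 V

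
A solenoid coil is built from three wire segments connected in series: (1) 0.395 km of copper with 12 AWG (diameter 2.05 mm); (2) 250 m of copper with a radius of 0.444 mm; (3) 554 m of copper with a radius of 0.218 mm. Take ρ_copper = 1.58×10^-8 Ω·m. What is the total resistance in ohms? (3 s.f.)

Seg 1: A = π(2.05/2 mm)² = π(1.0250e-03 m)² = 3.301e-06 m²
R_1 = (1.58×10^-8)(395)/(3.301e-06) = 1.891 Ω
Seg 2: A = πr² = π(4.4400e-04 m)² = 6.193e-07 m²
R_2 = (1.58×10^-8)(250)/(6.193e-07) = 6.378 Ω
Seg 3: A = πr² = π(2.1800e-04 m)² = 1.493e-07 m²
R_3 = (1.58×10^-8)(554)/(1.493e-07) = 58.63 Ω
R_total = R_1 + R_2 + R_3 = 66.9 Ω

66.9 Ω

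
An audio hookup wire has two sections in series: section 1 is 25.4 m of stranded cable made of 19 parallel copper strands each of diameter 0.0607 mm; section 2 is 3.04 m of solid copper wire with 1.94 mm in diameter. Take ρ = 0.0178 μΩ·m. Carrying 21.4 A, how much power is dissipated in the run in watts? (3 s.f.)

ρ = 0.0178 μΩ·m = 1.78×10^-8 Ω·m
Section 1: A_strand = π(3.0350e-05)² = 2.894e-09 m²; R₁ = ρL/(N·A_s) = (1.78×10^-8)(25.4)/(19×2.894e-09) = 8.223 Ω
Section 2: A = π(d/2)² = π(9.7000e-04 m)² = 2.956e-06 m²
R₂ = (1.78×10^-8)(3.04)/(2.956e-06) = 0.01831 Ω
R = R₁ + R₂ = 8.241 Ω
P = I²R = (21.4)² × 8.241 = 3770 W

3770 W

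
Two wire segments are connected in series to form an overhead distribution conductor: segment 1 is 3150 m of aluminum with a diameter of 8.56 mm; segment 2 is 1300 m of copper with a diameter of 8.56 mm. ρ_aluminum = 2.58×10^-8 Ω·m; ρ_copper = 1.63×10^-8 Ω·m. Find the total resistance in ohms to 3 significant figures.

Segment 1: A = π(d/2)² = π(4.2800e-03 m)² = 5.755e-05 m²
R₁ = ρL/A = (2.58×10^-8)(3150)/(5.755e-05) = 1.412 Ω
R₂ = (1.63×10^-8)(1300)/(5.755e-05) = 0.3682 Ω
R = R₁ + R₂ = 1.78 Ω

1.78 Ω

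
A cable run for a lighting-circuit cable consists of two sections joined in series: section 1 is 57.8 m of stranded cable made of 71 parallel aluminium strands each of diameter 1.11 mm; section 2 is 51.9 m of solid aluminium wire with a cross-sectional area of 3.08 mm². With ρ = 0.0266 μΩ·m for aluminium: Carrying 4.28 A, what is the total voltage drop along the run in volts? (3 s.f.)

ρ = 0.0266 μΩ·m = 2.66×10^-8 Ω·m
Section 1: A_strand = π(5.5500e-04)² = 9.677e-07 m²; R₁ = ρL/(N·A_s) = (2.66×10^-8)(57.8)/(71×9.677e-07) = 0.02238 Ω
Section 2: A = 3.08 mm² = 3.080e-06 m²
R₂ = (2.66×10^-8)(51.9)/(3.080e-06) = 0.4482 Ω
R = R₁ + R₂ = 0.4706 Ω
V = IR = 4.28 × 0.4706 = 2.01 V

2.01 V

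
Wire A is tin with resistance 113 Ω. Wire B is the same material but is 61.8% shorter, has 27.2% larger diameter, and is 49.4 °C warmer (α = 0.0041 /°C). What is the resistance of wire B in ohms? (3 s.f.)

R ∝ ρL/d² with ρ ∝ (1+αΔT), so R_B/R_A = (1 − 61.8/100) × (1 + 27.2/100)⁻² × (1 + 0.0041×49.4)
= 0.382 × 0.618 × 1.202 = 0.2839
R_B = 0.2839 × 113 = 32.1 Ω

32.1 Ω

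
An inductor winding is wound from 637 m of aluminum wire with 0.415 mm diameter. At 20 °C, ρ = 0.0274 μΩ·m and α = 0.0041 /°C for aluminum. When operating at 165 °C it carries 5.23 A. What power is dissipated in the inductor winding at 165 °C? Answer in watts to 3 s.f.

5630 W

ρ = 0.0274 μΩ·m = 2.74×10^-8 Ω·m
A = π(d/2)² = π(2.0750e-04 m)² = 1.353e-07 m²
R₍20₎ = ρL/A = (2.74×10^-8)(637)/(1.353e-07) = 129 Ω
R₍165₎ = R₍20₎(1 + αΔT) = 129 × (1 + 0.0041×145) = 205.7 Ω
P = I²R = (5.23)² × 205.7 = 5630 W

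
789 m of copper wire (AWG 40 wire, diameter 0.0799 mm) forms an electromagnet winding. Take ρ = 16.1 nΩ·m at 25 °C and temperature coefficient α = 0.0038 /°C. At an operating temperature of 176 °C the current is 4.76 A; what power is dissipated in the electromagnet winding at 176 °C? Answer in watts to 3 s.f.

ρ = 16.1 nΩ·m = 1.61×10^-8 Ω·m
A = π(0.0799/2 mm)² = π(3.9950e-05 m)² = 5.014e-09 m²
R₍25₎ = ρL/A = (1.61×10^-8)(789)/(5.014e-09) = 2533 Ω
R₍176₎ = R₍25₎(1 + αΔT) = 2533 × (1 + 0.0038×151) = 3987 Ω
P = I²R = (4.76)² × 3987 = 90300 W

90300 W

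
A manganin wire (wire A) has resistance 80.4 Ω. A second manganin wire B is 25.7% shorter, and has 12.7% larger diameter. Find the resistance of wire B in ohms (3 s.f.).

R ∝ L/d², so R_B/R_A = (1 − 25.7/100) × (1 + 12.7/100)⁻²
= 0.743 × 0.7873 = 0.585
R_B = 0.585 × 80.4 = 47.0 Ω

47.0 Ω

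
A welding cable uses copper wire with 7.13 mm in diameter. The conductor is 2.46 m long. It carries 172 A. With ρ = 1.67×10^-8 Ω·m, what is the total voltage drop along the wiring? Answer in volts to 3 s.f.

A = π(d/2)² = π(3.5650e-03 m)² = 3.993e-05 m²
R = ρL/A = (1.67×10^-8)(2.46)/(3.993e-05) = 0.001029 Ω
V = IR = 172 × 0.001029 = 0.177 V

0.177 V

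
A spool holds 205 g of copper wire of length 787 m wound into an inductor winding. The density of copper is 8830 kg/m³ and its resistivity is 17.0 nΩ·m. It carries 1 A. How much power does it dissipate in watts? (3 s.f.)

ρ = 17.0 nΩ·m = 1.70×10^-8 Ω·m
A = m/(density·L) = 0.205/(8830×787) = 2.9500e-08 m²
R = ρL/A = (1.70×10^-8)(787)/(2.9500e-08) = 453.5 Ω
P = I²R = (1)² × 453.5 = 454 W

454 W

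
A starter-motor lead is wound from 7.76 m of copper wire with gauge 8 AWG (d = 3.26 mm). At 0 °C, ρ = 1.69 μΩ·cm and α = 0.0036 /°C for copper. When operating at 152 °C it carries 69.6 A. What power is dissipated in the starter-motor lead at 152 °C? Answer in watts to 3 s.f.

ρ = 1.69 μΩ·cm = 1.69×10^-8 Ω·m
A = π(3.26/2 mm)² = π(1.6300e-03 m)² = 8.347e-06 m²
R₍0₎ = ρL/A = (1.69×10^-8)(7.76)/(8.347e-06) = 0.01571 Ω
R₍152₎ = R₍0₎(1 + αΔT) = 0.01571 × (1 + 0.0036×152) = 0.02431 Ω
P = I²R = (69.6)² × 0.02431 = 118 W

118 W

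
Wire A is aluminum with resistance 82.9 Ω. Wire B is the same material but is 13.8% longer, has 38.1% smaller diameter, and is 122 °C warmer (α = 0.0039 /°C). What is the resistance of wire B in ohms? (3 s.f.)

R ∝ ρL/d² with ρ ∝ (1+αΔT), so R_B/R_A = (1 + 13.8/100) × (1 − 38.1/100)⁻² × (1 + 0.0039×122)
= 1.138 × 2.61 × 1.476 = 4.383
R_B = 4.383 × 82.9 = 363 Ω

363 Ω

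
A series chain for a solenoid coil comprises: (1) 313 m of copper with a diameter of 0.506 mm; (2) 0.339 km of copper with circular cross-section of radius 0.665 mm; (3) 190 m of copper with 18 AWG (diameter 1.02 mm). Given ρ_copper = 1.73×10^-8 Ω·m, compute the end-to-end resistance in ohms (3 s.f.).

35.2 Ω

Seg 1: A = π(d/2)² = π(2.5300e-04 m)² = 2.011e-07 m²
R_1 = (1.73×10^-8)(313)/(2.011e-07) = 26.93 Ω
Seg 2: A = πr² = π(6.6500e-04 m)² = 1.389e-06 m²
R_2 = (1.73×10^-8)(339)/(1.389e-06) = 4.221 Ω
Seg 3: A = π(1.02/2 mm)² = π(5.1000e-04 m)² = 8.171e-07 m²
R_3 = (1.73×10^-8)(190)/(8.171e-07) = 4.023 Ω
R_total = R_1 + R_2 + R_3 = 35.2 Ω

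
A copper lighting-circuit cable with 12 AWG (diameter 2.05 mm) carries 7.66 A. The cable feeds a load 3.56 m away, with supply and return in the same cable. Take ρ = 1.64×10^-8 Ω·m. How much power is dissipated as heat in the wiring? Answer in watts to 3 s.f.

A = π(2.05/2 mm)² = π(1.0250e-03 m)² = 3.301e-06 m²
Total conductor length (both ways) L = 2 × 3.56 = 7.12 m
R = ρL/A = (1.64×10^-8)(7.12)/(3.301e-06) = 0.03538 Ω
P = I²R = (7.66)² × 0.03538 = 2.08 W

2.08 W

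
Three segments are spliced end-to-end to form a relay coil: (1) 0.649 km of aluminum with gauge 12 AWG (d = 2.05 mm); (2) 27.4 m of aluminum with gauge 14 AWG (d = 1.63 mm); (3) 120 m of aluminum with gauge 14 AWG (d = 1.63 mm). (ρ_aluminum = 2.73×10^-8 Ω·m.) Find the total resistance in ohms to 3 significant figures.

Seg 1: A = π(2.05/2 mm)² = π(1.0250e-03 m)² = 3.301e-06 m²
R_1 = (2.73×10^-8)(649)/(3.301e-06) = 5.368 Ω
Seg 2: A = π(1.63/2 mm)² = π(8.1500e-04 m)² = 2.087e-06 m²
R_2 = (2.73×10^-8)(27.4)/(2.087e-06) = 0.3585 Ω
Seg 3: A = π(1.63/2 mm)² = π(8.1500e-04 m)² = 2.087e-06 m²
R_3 = (2.73×10^-8)(120)/(2.087e-06) = 1.57 Ω
R_total = R_1 + R_2 + R_3 = 7.30 Ω

7.30 Ω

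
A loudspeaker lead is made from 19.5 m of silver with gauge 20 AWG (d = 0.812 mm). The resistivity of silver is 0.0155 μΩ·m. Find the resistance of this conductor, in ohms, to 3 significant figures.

ρ = 0.0155 μΩ·m = 1.55×10^-8 Ω·m
A = π(0.812/2 mm)² = π(4.0600e-04 m)² = 5.178e-07 m²
R = ρL/A = (1.55×10^-8)(19.5 m)/(5.178e-07 m²) = 0.584 Ω

0.584 Ω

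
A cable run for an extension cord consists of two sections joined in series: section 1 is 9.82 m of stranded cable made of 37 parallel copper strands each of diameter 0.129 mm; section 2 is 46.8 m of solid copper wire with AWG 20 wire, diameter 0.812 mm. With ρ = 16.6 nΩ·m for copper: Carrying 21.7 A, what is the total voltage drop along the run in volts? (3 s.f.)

ρ = 16.6 nΩ·m = 1.66×10^-8 Ω·m
Section 1: A_strand = π(6.4500e-05)² = 1.307e-08 m²; R₁ = ρL/(N·A_s) = (1.66×10^-8)(9.82)/(37×1.307e-08) = 0.3371 Ω
Section 2: A = π(0.812/2 mm)² = π(4.0600e-04 m)² = 5.178e-07 m²
R₂ = (1.66×10^-8)(46.8)/(5.178e-07) = 1.5 Ω
R = R₁ + R₂ = 1.837 Ω
V = IR = 21.7 × 1.837 = 39.9 V

39.9 V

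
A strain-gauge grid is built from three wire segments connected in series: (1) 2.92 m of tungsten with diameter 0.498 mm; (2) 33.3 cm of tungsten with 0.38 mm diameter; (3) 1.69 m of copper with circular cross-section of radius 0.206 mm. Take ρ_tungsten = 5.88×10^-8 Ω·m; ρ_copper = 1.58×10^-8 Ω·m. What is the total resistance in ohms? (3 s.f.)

Seg 1: A = π(d/2)² = π(2.4900e-04 m)² = 1.948e-07 m²
R_1 = (5.88×10^-8)(2.92)/(1.948e-07) = 0.8815 Ω
Seg 2: A = π(d/2)² = π(1.9000e-04 m)² = 1.134e-07 m²
R_2 = (5.88×10^-8)(0.333)/(1.134e-07) = 0.1726 Ω
Seg 3: A = πr² = π(2.0600e-04 m)² = 1.333e-07 m²
R_3 = (1.58×10^-8)(1.69)/(1.333e-07) = 0.2003 Ω
R_total = R_1 + R_2 + R_3 = 1.25 Ω

1.25 Ω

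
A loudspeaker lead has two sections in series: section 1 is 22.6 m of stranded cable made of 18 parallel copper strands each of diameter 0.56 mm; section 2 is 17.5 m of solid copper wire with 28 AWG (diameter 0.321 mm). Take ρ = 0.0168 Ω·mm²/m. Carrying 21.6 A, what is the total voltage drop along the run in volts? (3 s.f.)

80.3 V

ρ = 0.0168 Ω·mm²/m = 1.68×10^-8 Ω·m
Section 1: A_strand = π(2.8000e-04)² = 2.463e-07 m²; R₁ = ρL/(N·A_s) = (1.68×10^-8)(22.6)/(18×2.463e-07) = 0.08564 Ω
Section 2: A = π(0.321/2 mm)² = π(1.6050e-04 m)² = 8.093e-08 m²
R₂ = (1.68×10^-8)(17.5)/(8.093e-08) = 3.633 Ω
R = R₁ + R₂ = 3.718 Ω
V = IR = 21.6 × 3.718 = 80.3 V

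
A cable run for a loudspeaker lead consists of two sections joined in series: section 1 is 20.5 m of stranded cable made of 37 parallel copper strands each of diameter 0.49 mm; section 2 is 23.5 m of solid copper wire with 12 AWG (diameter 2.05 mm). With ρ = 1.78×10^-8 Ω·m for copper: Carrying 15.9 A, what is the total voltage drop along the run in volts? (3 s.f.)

2.85 V

Section 1: A_strand = π(2.4500e-04)² = 1.886e-07 m²; R₁ = ρL/(N·A_s) = (1.78×10^-8)(20.5)/(37×1.886e-07) = 0.0523 Ω
Section 2: A = π(2.05/2 mm)² = π(1.0250e-03 m)² = 3.301e-06 m²
R₂ = (1.78×10^-8)(23.5)/(3.301e-06) = 0.1267 Ω
R = R₁ + R₂ = 0.179 Ω
V = IR = 15.9 × 0.179 = 2.85 V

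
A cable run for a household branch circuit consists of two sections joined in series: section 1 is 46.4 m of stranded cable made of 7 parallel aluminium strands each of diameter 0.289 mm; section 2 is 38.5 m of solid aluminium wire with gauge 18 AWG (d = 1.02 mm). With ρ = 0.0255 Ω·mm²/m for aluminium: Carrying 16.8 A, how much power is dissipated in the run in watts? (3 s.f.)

1070 W

ρ = 0.0255 Ω·mm²/m = 2.55×10^-8 Ω·m
Section 1: A_strand = π(1.4450e-04)² = 6.560e-08 m²; R₁ = ρL/(N·A_s) = (2.55×10^-8)(46.4)/(7×6.560e-08) = 2.577 Ω
Section 2: A = π(1.02/2 mm)² = π(5.1000e-04 m)² = 8.171e-07 m²
R₂ = (2.55×10^-8)(38.5)/(8.171e-07) = 1.201 Ω
R = R₁ + R₂ = 3.778 Ω
P = I²R = (16.8)² × 3.778 = 1070 W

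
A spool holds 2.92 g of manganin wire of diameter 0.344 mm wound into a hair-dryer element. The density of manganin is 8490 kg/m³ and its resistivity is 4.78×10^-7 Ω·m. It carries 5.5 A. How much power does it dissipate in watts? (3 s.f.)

576 W

A = π(d/2)² = π(1.7200e-04 m)² = 9.2941e-08 m²
L = m/(density·A) = 0.00292/(8490×9.2941e-08) = 3.701 m
R = ρL/A = (4.78×10^-7)(3.701)/(9.2941e-08) = 19.03 Ω
P = I²R = (5.5)² × 19.03 = 576 W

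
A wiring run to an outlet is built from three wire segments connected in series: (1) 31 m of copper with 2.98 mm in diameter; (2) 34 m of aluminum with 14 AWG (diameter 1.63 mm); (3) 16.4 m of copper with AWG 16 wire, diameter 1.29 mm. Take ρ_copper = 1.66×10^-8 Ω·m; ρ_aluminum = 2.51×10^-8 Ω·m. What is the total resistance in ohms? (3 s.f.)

0.691 Ω

Seg 1: A = π(d/2)² = π(1.4900e-03 m)² = 6.975e-06 m²
R_1 = (1.66×10^-8)(31)/(6.975e-06) = 0.07378 Ω
Seg 2: A = π(1.63/2 mm)² = π(8.1500e-04 m)² = 2.087e-06 m²
R_2 = (2.51×10^-8)(34)/(2.087e-06) = 0.409 Ω
Seg 3: A = π(1.29/2 mm)² = π(6.4500e-04 m)² = 1.307e-06 m²
R_3 = (1.66×10^-8)(16.4)/(1.307e-06) = 0.2083 Ω
R_total = R_1 + R_2 + R_3 = 0.691 Ω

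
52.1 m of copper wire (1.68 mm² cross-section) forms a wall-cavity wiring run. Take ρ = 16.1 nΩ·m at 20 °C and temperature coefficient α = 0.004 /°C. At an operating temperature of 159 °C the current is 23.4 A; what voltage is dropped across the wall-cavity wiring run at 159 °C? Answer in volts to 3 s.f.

ρ = 16.1 nΩ·m = 1.61×10^-8 Ω·m
A = 1.68 mm² = 1.680e-06 m²
R₍20₎ = ρL/A = (1.61×10^-8)(52.1)/(1.680e-06) = 0.4993 Ω
R₍159₎ = R₍20₎(1 + αΔT) = 0.4993 × (1 + 0.004×139) = 0.7769 Ω
V = IR = 23.4 × 0.7769 = 18.2 V

18.2 V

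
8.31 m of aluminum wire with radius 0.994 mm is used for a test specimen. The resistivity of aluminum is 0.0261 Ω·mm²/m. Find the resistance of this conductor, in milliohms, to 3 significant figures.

ρ = 0.0261 Ω·mm²/m = 2.61×10^-8 Ω·m
A = πr² = π(9.9400e-04 m)² = 3.104e-06 m²
R = ρL/A = (2.61×10^-8)(8.31 m)/(3.104e-06 m²) = 69.9 mΩ

69.9 mΩ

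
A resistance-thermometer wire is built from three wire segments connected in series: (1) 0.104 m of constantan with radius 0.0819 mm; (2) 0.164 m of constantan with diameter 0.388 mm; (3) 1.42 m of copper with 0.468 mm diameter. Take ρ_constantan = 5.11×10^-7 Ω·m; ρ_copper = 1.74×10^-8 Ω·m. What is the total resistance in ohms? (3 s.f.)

3.37 Ω

Seg 1: A = πr² = π(8.1900e-05 m)² = 2.107e-08 m²
R_1 = (5.11×10^-7)(0.104)/(2.107e-08) = 2.522 Ω
Seg 2: A = π(d/2)² = π(1.9400e-04 m)² = 1.182e-07 m²
R_2 = (5.11×10^-7)(0.164)/(1.182e-07) = 0.7088 Ω
Seg 3: A = π(d/2)² = π(2.3400e-04 m)² = 1.720e-07 m²
R_3 = (1.74×10^-8)(1.42)/(1.720e-07) = 0.1436 Ω
R_total = R_1 + R_2 + R_3 = 3.37 Ω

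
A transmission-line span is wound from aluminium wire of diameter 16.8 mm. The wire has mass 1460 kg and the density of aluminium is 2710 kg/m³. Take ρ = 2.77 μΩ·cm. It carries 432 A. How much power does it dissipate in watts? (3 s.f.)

ρ = 2.77 μΩ·cm = 2.77×10^-8 Ω·m
A = π(d/2)² = π(8.4000e-03 m)² = 2.2167e-04 m²
L = m/(density·A) = 1460/(2710×2.2167e-04) = 2430 m
R = ρL/A = (2.77×10^-8)(2430)/(2.2167e-04) = 0.3037 Ω
P = I²R = (432)² × 0.3037 = 56700 W

56700 W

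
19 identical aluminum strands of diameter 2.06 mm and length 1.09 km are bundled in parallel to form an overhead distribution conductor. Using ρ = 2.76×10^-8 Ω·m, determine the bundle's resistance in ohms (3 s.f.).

A_strand = π(1.0300e-03 m)² = 3.333e-06 m²
R_strand = ρL/A = (2.76×10^-8)(1090)/(3.333e-06) = 9.026 Ω
R_total = R_strand/N = 9.026/19 = 0.475 Ω

0.475 Ω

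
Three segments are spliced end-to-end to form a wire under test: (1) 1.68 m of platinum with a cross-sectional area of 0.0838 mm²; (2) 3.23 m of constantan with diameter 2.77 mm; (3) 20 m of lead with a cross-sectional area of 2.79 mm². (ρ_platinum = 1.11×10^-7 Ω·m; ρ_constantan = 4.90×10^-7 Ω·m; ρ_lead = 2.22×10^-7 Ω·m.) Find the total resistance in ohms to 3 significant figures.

Seg 1: A = 0.0838 mm² = 8.380e-08 m²
R_1 = (1.11×10^-7)(1.68)/(8.380e-08) = 2.225 Ω
Seg 2: A = π(d/2)² = π(1.3850e-03 m)² = 6.026e-06 m²
R_2 = (4.90×10^-7)(3.23)/(6.026e-06) = 0.2626 Ω
Seg 3: A = 2.79 mm² = 2.790e-06 m²
R_3 = (2.22×10^-7)(20)/(2.790e-06) = 1.591 Ω
R_total = R_1 + R_2 + R_3 = 4.08 Ω

4.08 Ω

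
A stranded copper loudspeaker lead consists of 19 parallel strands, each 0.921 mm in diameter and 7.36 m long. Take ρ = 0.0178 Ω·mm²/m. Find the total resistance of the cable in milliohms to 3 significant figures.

10.3 mΩ

ρ = 0.0178 Ω·mm²/m = 1.78×10^-8 Ω·m
A_strand = π(4.6050e-04 m)² = 6.662e-07 m²
R_strand = ρL/A = (1.78×10^-8)(7.36)/(6.662e-07) = 0.1966 Ω
R_total = R_strand/N = 0.1966/19 = 10.3 mΩ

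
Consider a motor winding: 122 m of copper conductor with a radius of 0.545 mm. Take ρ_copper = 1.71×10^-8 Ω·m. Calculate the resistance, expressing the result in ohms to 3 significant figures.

A = πr² = π(5.4500e-04 m)² = 9.331e-07 m²
R = ρL/A = (1.71×10^-8)(122 m)/(9.331e-07 m²) = 2.24 Ω

2.24 Ω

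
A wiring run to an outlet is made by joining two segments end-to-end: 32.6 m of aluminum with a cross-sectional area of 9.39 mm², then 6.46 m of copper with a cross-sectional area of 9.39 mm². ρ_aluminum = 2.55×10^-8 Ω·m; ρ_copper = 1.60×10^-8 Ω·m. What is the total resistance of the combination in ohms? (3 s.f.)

0.0995 Ω

Segment 1: A = 9.39 mm² = 9.390e-06 m²
R₁ = ρL/A = (2.55×10^-8)(32.6)/(9.390e-06) = 0.08853 Ω
R₂ = (1.60×10^-8)(6.46)/(9.390e-06) = 0.01101 Ω
R = R₁ + R₂ = 0.0995 Ω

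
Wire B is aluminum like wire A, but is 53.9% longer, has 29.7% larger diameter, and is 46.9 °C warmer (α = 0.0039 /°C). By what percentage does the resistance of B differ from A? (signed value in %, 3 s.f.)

R ∝ ρL/d² with ρ ∝ (1+αΔT), so R_B/R_A = (1 + 53.9/100) × (1 + 29.7/100)⁻² × (1 + 0.0039×46.9)
= 1.539 × 0.5945 × 1.183 = 1.082
(R_B − R_A)/R_A = 1.082 − 1 = 8.22%

8.22%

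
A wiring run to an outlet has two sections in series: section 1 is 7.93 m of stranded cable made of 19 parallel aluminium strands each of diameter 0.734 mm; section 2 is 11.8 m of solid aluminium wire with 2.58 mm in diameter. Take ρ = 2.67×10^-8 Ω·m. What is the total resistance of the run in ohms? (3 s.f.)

0.0866 Ω

Section 1: A_strand = π(3.6700e-04)² = 4.231e-07 m²; R₁ = ρL/(N·A_s) = (2.67×10^-8)(7.93)/(19×4.231e-07) = 0.02634 Ω
Section 2: A = π(d/2)² = π(1.2900e-03 m)² = 5.228e-06 m²
R₂ = (2.67×10^-8)(11.8)/(5.228e-06) = 0.06026 Ω
R = R₁ + R₂ = 0.0866 Ω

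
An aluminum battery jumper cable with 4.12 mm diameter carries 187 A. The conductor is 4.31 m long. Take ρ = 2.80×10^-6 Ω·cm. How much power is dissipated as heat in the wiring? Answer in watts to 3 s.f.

ρ = 2.80×10^-6 Ω·cm = 2.80×10^-8 Ω·m
A = π(d/2)² = π(2.0600e-03 m)² = 1.333e-05 m²
R = ρL/A = (2.80×10^-8)(4.31)/(1.333e-05) = 0.009052 Ω
P = I²R = (187)² × 0.009052 = 317 W

317 W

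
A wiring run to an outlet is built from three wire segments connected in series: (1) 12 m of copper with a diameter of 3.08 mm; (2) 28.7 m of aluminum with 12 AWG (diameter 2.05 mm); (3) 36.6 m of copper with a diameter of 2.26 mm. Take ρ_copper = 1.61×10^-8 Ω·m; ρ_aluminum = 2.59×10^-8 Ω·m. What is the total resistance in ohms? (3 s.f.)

Seg 1: A = π(d/2)² = π(1.5400e-03 m)² = 7.451e-06 m²
R_1 = (1.61×10^-8)(12)/(7.451e-06) = 0.02593 Ω
Seg 2: A = π(2.05/2 mm)² = π(1.0250e-03 m)² = 3.301e-06 m²
R_2 = (2.59×10^-8)(28.7)/(3.301e-06) = 0.2252 Ω
Seg 3: A = π(d/2)² = π(1.1300e-03 m)² = 4.011e-06 m²
R_3 = (1.61×10^-8)(36.6)/(4.011e-06) = 0.1469 Ω
R_total = R_1 + R_2 + R_3 = 0.398 Ω

0.398 Ω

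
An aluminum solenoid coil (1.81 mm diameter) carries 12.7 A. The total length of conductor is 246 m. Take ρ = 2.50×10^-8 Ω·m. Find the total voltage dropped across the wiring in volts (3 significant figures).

30.4 V

A = π(d/2)² = π(9.0500e-04 m)² = 2.573e-06 m²
R = ρL/A = (2.50×10^-8)(246)/(2.573e-06) = 2.39 Ω
V = IR = 12.7 × 2.39 = 30.4 V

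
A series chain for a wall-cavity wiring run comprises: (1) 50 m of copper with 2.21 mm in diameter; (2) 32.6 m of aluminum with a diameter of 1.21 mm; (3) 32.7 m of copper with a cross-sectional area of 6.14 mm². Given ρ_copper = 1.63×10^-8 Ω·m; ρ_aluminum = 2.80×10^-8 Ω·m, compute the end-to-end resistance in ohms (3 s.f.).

Seg 1: A = π(d/2)² = π(1.1050e-03 m)² = 3.836e-06 m²
R_1 = (1.63×10^-8)(50)/(3.836e-06) = 0.2125 Ω
Seg 2: A = π(d/2)² = π(6.0500e-04 m)² = 1.150e-06 m²
R_2 = (2.80×10^-8)(32.6)/(1.150e-06) = 0.7938 Ω
Seg 3: A = 6.14 mm² = 6.140e-06 m²
R_3 = (1.63×10^-8)(32.7)/(6.140e-06) = 0.08681 Ω
R_total = R_1 + R_2 + R_3 = 1.09 Ω

1.09 Ω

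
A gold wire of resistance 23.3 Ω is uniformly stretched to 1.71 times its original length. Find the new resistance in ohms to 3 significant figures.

Volume constant ⇒ A' = A/k with k = 1.71. R' = ρ(kL)/(A/k) = k²R.
R' = 2.924 × 23.3 = 68.1 Ω

68.1 Ω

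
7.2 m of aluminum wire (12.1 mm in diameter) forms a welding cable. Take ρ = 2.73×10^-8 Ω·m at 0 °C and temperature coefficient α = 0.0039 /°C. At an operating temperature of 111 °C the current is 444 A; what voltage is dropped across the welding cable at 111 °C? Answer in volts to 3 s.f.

A = π(d/2)² = π(6.0500e-03 m)² = 1.150e-04 m²
R₍0₎ = ρL/A = (2.73×10^-8)(7.2)/(1.150e-04) = 0.001709 Ω
R₍111₎ = R₍0₎(1 + αΔT) = 0.001709 × (1 + 0.0039×111) = 0.002449 Ω
V = IR = 444 × 0.002449 = 1.09 V

1.09 V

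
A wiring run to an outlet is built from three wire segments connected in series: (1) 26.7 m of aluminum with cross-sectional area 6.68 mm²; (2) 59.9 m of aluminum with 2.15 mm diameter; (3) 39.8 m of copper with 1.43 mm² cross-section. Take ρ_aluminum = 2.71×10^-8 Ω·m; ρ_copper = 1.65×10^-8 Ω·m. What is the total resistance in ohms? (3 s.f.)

1.01 Ω

Seg 1: A = 6.68 mm² = 6.680e-06 m²
R_1 = (2.71×10^-8)(26.7)/(6.680e-06) = 0.1083 Ω
Seg 2: A = π(d/2)² = π(1.0750e-03 m)² = 3.631e-06 m²
R_2 = (2.71×10^-8)(59.9)/(3.631e-06) = 0.4471 Ω
Seg 3: A = 1.43 mm² = 1.430e-06 m²
R_3 = (1.65×10^-8)(39.8)/(1.430e-06) = 0.4592 Ω
R_total = R_1 + R_2 + R_3 = 1.01 Ω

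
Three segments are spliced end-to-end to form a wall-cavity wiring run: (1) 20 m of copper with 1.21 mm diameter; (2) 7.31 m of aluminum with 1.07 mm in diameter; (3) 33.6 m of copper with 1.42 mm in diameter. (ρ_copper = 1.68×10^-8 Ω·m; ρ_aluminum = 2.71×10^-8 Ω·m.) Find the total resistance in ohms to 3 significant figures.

0.869 Ω

Seg 1: A = π(d/2)² = π(6.0500e-04 m)² = 1.150e-06 m²
R_1 = (1.68×10^-8)(20)/(1.150e-06) = 0.2922 Ω
Seg 2: A = π(d/2)² = π(5.3500e-04 m)² = 8.992e-07 m²
R_2 = (2.71×10^-8)(7.31)/(8.992e-07) = 0.2203 Ω
Seg 3: A = π(d/2)² = π(7.1000e-04 m)² = 1.584e-06 m²
R_3 = (1.68×10^-8)(33.6)/(1.584e-06) = 0.3564 Ω
R_total = R_1 + R_2 + R_3 = 0.869 Ω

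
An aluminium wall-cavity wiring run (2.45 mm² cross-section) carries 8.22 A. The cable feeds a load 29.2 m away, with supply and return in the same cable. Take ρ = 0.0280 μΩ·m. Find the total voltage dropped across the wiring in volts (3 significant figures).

5.49 V

ρ = 0.0280 μΩ·m = 2.80×10^-8 Ω·m
A = 2.45 mm² = 2.450e-06 m²
Total conductor length (both ways) L = 2 × 29.2 = 58.4 m
R = ρL/A = (2.80×10^-8)(58.4)/(2.450e-06) = 0.6674 Ω
V = IR = 8.22 × 0.6674 = 5.49 V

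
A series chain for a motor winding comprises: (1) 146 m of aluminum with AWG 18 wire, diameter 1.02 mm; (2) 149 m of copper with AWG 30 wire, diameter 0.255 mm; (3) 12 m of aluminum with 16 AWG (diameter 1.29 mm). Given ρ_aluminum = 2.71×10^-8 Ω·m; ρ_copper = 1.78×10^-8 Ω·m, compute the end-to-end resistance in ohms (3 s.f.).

57.0 Ω

Seg 1: A = π(1.02/2 mm)² = π(5.1000e-04 m)² = 8.171e-07 m²
R_1 = (2.71×10^-8)(146)/(8.171e-07) = 4.842 Ω
Seg 2: A = π(0.255/2 mm)² = π(1.2750e-04 m)² = 5.107e-08 m²
R_2 = (1.78×10^-8)(149)/(5.107e-08) = 51.93 Ω
Seg 3: A = π(1.29/2 mm)² = π(6.4500e-04 m)² = 1.307e-06 m²
R_3 = (2.71×10^-8)(12)/(1.307e-06) = 0.2488 Ω
R_total = R_1 + R_2 + R_3 = 57.0 Ω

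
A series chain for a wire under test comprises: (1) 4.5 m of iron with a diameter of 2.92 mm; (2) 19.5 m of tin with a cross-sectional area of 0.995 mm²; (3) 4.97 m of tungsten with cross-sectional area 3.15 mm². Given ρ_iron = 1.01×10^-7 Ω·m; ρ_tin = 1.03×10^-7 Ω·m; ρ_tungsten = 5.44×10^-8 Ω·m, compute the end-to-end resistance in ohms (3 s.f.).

2.17 Ω

Seg 1: A = π(d/2)² = π(1.4600e-03 m)² = 6.697e-06 m²
R_1 = (1.01×10^-7)(4.5)/(6.697e-06) = 0.06787 Ω
Seg 2: A = 0.995 mm² = 9.950e-07 m²
R_2 = (1.03×10^-7)(19.5)/(9.950e-07) = 2.019 Ω
Seg 3: A = 3.15 mm² = 3.150e-06 m²
R_3 = (5.44×10^-8)(4.97)/(3.150e-06) = 0.08583 Ω
R_total = R_1 + R_2 + R_3 = 2.17 Ω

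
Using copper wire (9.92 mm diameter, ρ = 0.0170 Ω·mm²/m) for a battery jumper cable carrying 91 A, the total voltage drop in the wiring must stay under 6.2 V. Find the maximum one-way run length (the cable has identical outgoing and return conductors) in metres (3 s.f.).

ρ = 0.0170 Ω·mm²/m = 1.70×10^-8 Ω·m
A = π(d/2)² = π(4.9600e-03 m)² = 7.729e-05 m²
L_max = V_max·A/(2·ρI) = (6.2)(7.729e-05)/(2×1.70×10^-8×91) = 155 m

155 m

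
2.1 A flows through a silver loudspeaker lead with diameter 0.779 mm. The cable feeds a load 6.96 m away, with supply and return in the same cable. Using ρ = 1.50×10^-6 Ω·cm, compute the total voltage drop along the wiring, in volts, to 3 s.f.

0.920 V

ρ = 1.50×10^-6 Ω·cm = 1.50×10^-8 Ω·m
A = π(d/2)² = π(3.8950e-04 m)² = 4.766e-07 m²
Total conductor length (both ways) L = 2 × 6.96 = 13.92 m
R = ρL/A = (1.50×10^-8)(13.92)/(4.766e-07) = 0.4381 Ω
V = IR = 2.1 × 0.4381 = 0.920 V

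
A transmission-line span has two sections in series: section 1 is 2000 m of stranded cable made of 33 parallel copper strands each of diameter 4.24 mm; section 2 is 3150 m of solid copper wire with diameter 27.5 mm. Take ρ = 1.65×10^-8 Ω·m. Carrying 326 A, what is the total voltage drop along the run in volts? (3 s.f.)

51.6 V

Section 1: A_strand = π(2.1200e-03)² = 1.412e-05 m²; R₁ = ρL/(N·A_s) = (1.65×10^-8)(2000)/(33×1.412e-05) = 0.07082 Ω
Section 2: A = π(d/2)² = π(1.3750e-02 m)² = 5.940e-04 m²
R₂ = (1.65×10^-8)(3150)/(5.940e-04) = 0.08751 Ω
R = R₁ + R₂ = 0.1583 Ω
V = IR = 326 × 0.1583 = 51.6 V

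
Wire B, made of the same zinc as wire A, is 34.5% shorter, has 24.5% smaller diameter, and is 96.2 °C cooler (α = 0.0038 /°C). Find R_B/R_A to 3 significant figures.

R ∝ ρL/d² with ρ ∝ (1+αΔT), so R_B/R_A = (1 − 34.5/100) × (1 − 24.5/100)⁻² × (1 − 0.0038×96.2)
= 0.655 × 1.754 × 0.6344 = 0.729

0.729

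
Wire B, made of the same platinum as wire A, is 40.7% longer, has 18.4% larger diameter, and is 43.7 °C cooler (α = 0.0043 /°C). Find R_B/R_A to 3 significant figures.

0.815

R ∝ ρL/d² with ρ ∝ (1+αΔT), so R_B/R_A = (1 + 40.7/100) × (1 + 18.4/100)⁻² × (1 − 0.0043×43.7)
= 1.407 × 0.7133 × 0.8121 = 0.815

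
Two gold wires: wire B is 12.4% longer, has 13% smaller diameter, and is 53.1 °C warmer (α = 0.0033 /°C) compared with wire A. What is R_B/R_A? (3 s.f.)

R ∝ ρL/d² with ρ ∝ (1+αΔT), so R_B/R_A = (1 + 12.4/100) × (1 − 13/100)⁻² × (1 + 0.0033×53.1)
= 1.124 × 1.321 × 1.175 = 1.75

1.75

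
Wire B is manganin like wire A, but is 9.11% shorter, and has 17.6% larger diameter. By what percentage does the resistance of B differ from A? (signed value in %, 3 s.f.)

-34.3%

R ∝ L/d², so R_B/R_A = (1 − 9.11/100) × (1 + 17.6/100)⁻²
= 0.9089 × 0.7231 = 0.6572
(R_B − R_A)/R_A = 0.6572 − 1 = -34.3%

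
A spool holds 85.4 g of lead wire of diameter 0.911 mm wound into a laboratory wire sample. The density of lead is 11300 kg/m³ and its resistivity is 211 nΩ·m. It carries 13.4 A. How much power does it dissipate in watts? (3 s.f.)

674 W

ρ = 211 nΩ·m = 2.11×10^-7 Ω·m
A = π(d/2)² = π(4.5550e-04 m)² = 6.5182e-07 m²
L = m/(density·A) = 0.0854/(11300×6.5182e-07) = 11.59 m
R = ρL/A = (2.11×10^-7)(11.59)/(6.5182e-07) = 3.753 Ω
P = I²R = (13.4)² × 3.753 = 674 W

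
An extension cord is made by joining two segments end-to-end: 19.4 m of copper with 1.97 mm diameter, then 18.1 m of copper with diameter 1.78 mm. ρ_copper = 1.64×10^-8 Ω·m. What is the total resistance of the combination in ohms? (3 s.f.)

0.224 Ω

Segment 1: A = π(d/2)² = π(9.8500e-04 m)² = 3.048e-06 m²
R₁ = ρL/A = (1.64×10^-8)(19.4)/(3.048e-06) = 0.1044 Ω
Segment 2: A = π(d/2)² = π(8.9000e-04 m)² = 2.488e-06 m²
R₂ = (1.64×10^-8)(18.1)/(2.488e-06) = 0.1193 Ω
R = R₁ + R₂ = 0.224 Ω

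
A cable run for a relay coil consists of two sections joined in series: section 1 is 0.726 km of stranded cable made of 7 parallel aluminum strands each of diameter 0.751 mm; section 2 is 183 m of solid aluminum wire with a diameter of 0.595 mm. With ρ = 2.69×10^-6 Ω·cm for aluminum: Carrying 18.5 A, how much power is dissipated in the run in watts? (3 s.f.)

8210 W

ρ = 2.69×10^-6 Ω·cm = 2.69×10^-8 Ω·m
Section 1: A_strand = π(3.7550e-04)² = 4.430e-07 m²; R₁ = ρL/(N·A_s) = (2.69×10^-8)(726)/(7×4.430e-07) = 6.298 Ω
Section 2: A = π(d/2)² = π(2.9750e-04 m)² = 2.781e-07 m²
R₂ = (2.69×10^-8)(183)/(2.781e-07) = 17.7 Ω
R = R₁ + R₂ = 24 Ω
P = I²R = (18.5)² × 24 = 8210 W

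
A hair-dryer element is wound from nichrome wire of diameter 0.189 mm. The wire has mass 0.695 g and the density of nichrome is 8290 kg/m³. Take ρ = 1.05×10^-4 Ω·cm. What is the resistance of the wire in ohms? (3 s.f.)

ρ = 1.05×10^-4 Ω·cm = 1.05×10^-6 Ω·m
A = π(d/2)² = π(9.4500e-05 m)² = 2.8055e-08 m²
L = m/(density·A) = 6.950×10^-4/(8290×2.8055e-08) = 2.988 m
R = ρL/A = (1.05×10^-6)(2.988)/(2.8055e-08) = 112 Ω

112 Ω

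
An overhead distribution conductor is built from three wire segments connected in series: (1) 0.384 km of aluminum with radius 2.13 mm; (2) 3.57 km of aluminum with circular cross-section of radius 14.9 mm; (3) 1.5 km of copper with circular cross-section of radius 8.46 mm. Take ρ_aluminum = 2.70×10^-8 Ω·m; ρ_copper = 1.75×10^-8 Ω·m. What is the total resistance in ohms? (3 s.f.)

Seg 1: A = πr² = π(2.1300e-03 m)² = 1.425e-05 m²
R_1 = (2.70×10^-8)(384)/(1.425e-05) = 0.7274 Ω
Seg 2: A = πr² = π(1.4900e-02 m)² = 6.975e-04 m²
R_2 = (2.70×10^-8)(3570)/(6.975e-04) = 0.1382 Ω
Seg 3: A = πr² = π(8.4600e-03 m)² = 2.248e-04 m²
R_3 = (1.75×10^-8)(1500)/(2.248e-04) = 0.1167 Ω
R_total = R_1 + R_2 + R_3 = 0.982 Ω

0.982 Ω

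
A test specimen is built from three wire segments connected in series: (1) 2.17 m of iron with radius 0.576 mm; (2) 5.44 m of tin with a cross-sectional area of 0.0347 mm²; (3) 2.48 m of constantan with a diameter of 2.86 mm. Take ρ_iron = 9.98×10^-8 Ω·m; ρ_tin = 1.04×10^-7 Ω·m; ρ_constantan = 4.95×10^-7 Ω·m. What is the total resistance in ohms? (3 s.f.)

Seg 1: A = πr² = π(5.7600e-04 m)² = 1.042e-06 m²
R_1 = (9.98×10^-8)(2.17)/(1.042e-06) = 0.2078 Ω
Seg 2: A = 0.0347 mm² = 3.470e-08 m²
R_2 = (1.04×10^-7)(5.44)/(3.470e-08) = 16.3 Ω
Seg 3: A = π(d/2)² = π(1.4300e-03 m)² = 6.424e-06 m²
R_3 = (4.95×10^-7)(2.48)/(6.424e-06) = 0.1911 Ω
R_total = R_1 + R_2 + R_3 = 16.7 Ω

16.7 Ω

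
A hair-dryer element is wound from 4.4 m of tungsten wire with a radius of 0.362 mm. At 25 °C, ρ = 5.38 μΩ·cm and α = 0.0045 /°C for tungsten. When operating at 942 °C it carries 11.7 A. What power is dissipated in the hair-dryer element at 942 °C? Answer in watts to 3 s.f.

404 W

ρ = 5.38 μΩ·cm = 5.38×10^-8 Ω·m
A = πr² = π(3.6200e-04 m)² = 4.117e-07 m²
R₍25₎ = ρL/A = (5.38×10^-8)(4.4)/(4.117e-07) = 0.575 Ω
R₍942₎ = R₍25₎(1 + αΔT) = 0.575 × (1 + 0.0045×917) = 2.948 Ω
P = I²R = (11.7)² × 2.948 = 404 W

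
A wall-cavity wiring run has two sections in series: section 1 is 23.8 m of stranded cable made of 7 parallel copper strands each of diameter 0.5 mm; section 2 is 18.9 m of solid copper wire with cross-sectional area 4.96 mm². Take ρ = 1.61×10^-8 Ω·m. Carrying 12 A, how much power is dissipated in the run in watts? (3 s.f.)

Section 1: A_strand = π(2.5000e-04)² = 1.963e-07 m²; R₁ = ρL/(N·A_s) = (1.61×10^-8)(23.8)/(7×1.963e-07) = 0.2788 Ω
Section 2: A = 4.96 mm² = 4.960e-06 m²
R₂ = (1.61×10^-8)(18.9)/(4.960e-06) = 0.06135 Ω
R = R₁ + R₂ = 0.3401 Ω
P = I²R = (12)² × 0.3401 = 49.0 W

49.0 W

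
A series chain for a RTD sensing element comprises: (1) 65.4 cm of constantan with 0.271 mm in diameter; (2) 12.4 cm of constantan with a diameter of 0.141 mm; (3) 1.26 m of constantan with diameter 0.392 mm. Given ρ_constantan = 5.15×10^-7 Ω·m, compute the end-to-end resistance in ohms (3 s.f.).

Seg 1: A = π(d/2)² = π(1.3550e-04 m)² = 5.768e-08 m²
R_1 = (5.15×10^-7)(0.654)/(5.768e-08) = 5.839 Ω
Seg 2: A = π(d/2)² = π(7.0500e-05 m)² = 1.561e-08 m²
R_2 = (5.15×10^-7)(0.124)/(1.561e-08) = 4.09 Ω
Seg 3: A = π(d/2)² = π(1.9600e-04 m)² = 1.207e-07 m²
R_3 = (5.15×10^-7)(1.26)/(1.207e-07) = 5.377 Ω
R_total = R_1 + R_2 + R_3 = 15.3 Ω

15.3 Ω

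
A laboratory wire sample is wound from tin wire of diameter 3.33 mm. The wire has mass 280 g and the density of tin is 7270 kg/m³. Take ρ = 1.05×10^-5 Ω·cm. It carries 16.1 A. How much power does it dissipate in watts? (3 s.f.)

ρ = 1.05×10^-5 Ω·cm = 1.05×10^-7 Ω·m
A = π(d/2)² = π(1.6650e-03 m)² = 8.7092e-06 m²
L = m/(density·A) = 0.28/(7270×8.7092e-06) = 4.422 m
R = ρL/A = (1.05×10^-7)(4.422)/(8.7092e-06) = 0.05332 Ω
P = I²R = (16.1)² × 0.05332 = 13.8 W

13.8 W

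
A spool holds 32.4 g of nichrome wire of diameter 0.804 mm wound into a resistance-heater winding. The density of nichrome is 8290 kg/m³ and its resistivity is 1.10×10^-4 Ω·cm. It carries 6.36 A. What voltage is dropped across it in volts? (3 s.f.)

106 V

ρ = 1.10×10^-4 Ω·cm = 1.10×10^-6 Ω·m
A = π(d/2)² = π(4.0200e-04 m)² = 5.0769e-07 m²
L = m/(density·A) = 0.0324/(8290×5.0769e-07) = 7.698 m
R = ρL/A = (1.10×10^-6)(7.698)/(5.0769e-07) = 16.68 Ω
V = IR = 6.36 × 16.68 = 106 V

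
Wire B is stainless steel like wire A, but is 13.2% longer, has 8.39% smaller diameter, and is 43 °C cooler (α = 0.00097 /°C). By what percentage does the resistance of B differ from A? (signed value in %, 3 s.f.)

R ∝ ρL/d² with ρ ∝ (1+αΔT), so R_B/R_A = (1 + 13.2/100) × (1 − 8.39/100)⁻² × (1 − 0.00097×43)
= 1.132 × 1.192 × 0.9583 = 1.293
(R_B − R_A)/R_A = 1.293 − 1 = 29.3%

29.3%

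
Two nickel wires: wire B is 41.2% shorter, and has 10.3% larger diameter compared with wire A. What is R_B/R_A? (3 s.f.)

R ∝ L/d², so R_B/R_A = (1 − 41.2/100) × (1 + 10.3/100)⁻²
= 0.588 × 0.822 = 0.483

0.483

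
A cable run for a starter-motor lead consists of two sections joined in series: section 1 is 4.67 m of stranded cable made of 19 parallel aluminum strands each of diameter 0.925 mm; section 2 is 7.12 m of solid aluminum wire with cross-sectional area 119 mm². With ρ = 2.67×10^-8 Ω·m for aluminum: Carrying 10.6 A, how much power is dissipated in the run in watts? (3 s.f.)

1.28 W

Section 1: A_strand = π(4.6250e-04)² = 6.720e-07 m²; R₁ = ρL/(N·A_s) = (2.67×10^-8)(4.67)/(19×6.720e-07) = 0.009766 Ω
Section 2: A = 119 mm² = 1.190e-04 m²
R₂ = (2.67×10^-8)(7.12)/(1.190e-04) = 0.001598 Ω
R = R₁ + R₂ = 0.01136 Ω
P = I²R = (10.6)² × 0.01136 = 1.28 W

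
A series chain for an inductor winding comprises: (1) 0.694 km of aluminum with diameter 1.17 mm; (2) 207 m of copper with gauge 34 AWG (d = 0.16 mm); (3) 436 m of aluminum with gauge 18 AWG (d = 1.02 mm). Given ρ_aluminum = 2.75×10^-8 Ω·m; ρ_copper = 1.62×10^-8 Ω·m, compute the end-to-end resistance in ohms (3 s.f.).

Seg 1: A = π(d/2)² = π(5.8500e-04 m)² = 1.075e-06 m²
R_1 = (2.75×10^-8)(694)/(1.075e-06) = 17.75 Ω
Seg 2: A = π(0.16/2 mm)² = π(8.0000e-05 m)² = 2.011e-08 m²
R_2 = (1.62×10^-8)(207)/(2.011e-08) = 166.8 Ω
Seg 3: A = π(1.02/2 mm)² = π(5.1000e-04 m)² = 8.171e-07 m²
R_3 = (2.75×10^-8)(436)/(8.171e-07) = 14.67 Ω
R_total = R_1 + R_2 + R_3 = 199 Ω

199 Ω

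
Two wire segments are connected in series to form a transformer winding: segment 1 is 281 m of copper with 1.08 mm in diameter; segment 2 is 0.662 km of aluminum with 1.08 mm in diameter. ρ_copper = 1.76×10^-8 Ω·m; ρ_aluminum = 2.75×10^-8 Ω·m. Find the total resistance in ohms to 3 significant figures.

Segment 1: A = π(d/2)² = π(5.4000e-04 m)² = 9.161e-07 m²
R₁ = ρL/A = (1.76×10^-8)(281)/(9.161e-07) = 5.399 Ω
R₂ = (2.75×10^-8)(662)/(9.161e-07) = 19.87 Ω
R = R₁ + R₂ = 25.3 Ω

25.3 Ω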